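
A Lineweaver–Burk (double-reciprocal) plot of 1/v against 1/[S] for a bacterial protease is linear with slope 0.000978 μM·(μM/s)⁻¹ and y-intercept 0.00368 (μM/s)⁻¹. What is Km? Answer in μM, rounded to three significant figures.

y-intercept = 1/Vmax ⇒ Vmax = 272 μM/s; slope = Km/Vmax ⇒ Km = slope × Vmax.
Km = 0.000978 × 272 = 0.266 μM.

0.266 μM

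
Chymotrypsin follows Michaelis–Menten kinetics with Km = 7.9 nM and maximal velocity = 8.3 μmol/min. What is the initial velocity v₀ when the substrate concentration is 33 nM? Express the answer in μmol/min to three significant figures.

v = Vmax·[S]/(Km + [S]) = 8.3 × 33 / (7.9 + 33)
  = 273.9 / 40.90 = 6.70 μmol/min.

6.70 μmol/min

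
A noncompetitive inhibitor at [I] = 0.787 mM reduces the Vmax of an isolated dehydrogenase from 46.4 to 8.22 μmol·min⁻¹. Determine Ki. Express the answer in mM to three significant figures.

0.169 mM

Noncompetitive: Vmax,app = Vmax/α with α = 1 + [I]/Ki.
α = Vmax/Vmax,app = 46.4/8.22 = 5.645.
Since α = 1 + [I]/Ki, [I]/Ki = 5.645 − 1 = 4.645 and Ki = 0.787/4.645 = 0.169 mM.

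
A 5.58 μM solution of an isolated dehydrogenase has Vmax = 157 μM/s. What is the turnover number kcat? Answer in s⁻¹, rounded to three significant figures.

28.1 s⁻¹

kcat = Vmax/[E]total = 157 μM/s / 5.58 μM = 28.1 s⁻¹.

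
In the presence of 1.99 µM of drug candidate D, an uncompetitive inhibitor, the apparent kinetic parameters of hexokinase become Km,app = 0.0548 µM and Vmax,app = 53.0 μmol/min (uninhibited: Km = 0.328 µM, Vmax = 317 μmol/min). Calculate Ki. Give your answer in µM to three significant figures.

Uncompetitive: Vmax,app = Vmax/α (and Km,app = Km/α) with α = 1 + [I]/Ki.
α = Vmax/Vmax,app = 317/53.0 = 5.981.
Since α = 1 + [I]/Ki, [I]/Ki = 5.981 − 1 = 4.981 and Ki = 1.99/4.981 = 0.400 µM.

0.400 µM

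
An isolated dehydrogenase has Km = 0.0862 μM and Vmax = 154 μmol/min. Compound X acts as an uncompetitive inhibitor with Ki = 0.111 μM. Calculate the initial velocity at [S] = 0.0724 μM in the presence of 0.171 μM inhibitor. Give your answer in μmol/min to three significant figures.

With α = 1 + [I]/Ki = 1 + 0.171/0.111 = 2.541, the uncompetitive rate law is v = (Vmax/α)·[S] / (Km/α + [S]).
v = (154/2.541)×0.0724 / (0.0862/2.541 + 0.0724) = 4.389/0.1063 = 41.3 μmol/min.

41.3 μmol/min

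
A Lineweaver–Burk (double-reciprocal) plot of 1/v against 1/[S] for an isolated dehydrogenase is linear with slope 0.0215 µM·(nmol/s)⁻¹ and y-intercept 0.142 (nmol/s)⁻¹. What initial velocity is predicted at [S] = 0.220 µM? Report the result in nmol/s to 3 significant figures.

The y-intercept is 1/Vmax, so Vmax = 1/0.142 = 7.04 nmol/s.
The slope is Km/Vmax, so Km = 0.0215 × 7.04 = 0.151 µM.
Then v = 7.04 × 0.220/(0.151 + 0.220) = 4.17 nmol/s.

4.17 nmol/s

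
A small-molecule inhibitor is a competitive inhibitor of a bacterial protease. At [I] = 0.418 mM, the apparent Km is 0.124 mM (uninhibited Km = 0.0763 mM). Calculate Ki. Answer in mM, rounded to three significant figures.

Competitive: Km,app = α·Km with α = 1 + [I]/Ki.
α = Km,app/Km = 0.124/0.0763 = 1.625.
Since α = 1 + [I]/Ki, [I]/Ki = 1.625 − 1 = 0.6252 and Ki = 0.418/0.6252 = 0.669 mM.

0.669 mM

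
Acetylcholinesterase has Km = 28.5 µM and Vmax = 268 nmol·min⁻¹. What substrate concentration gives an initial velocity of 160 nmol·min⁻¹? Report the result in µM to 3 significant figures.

42.2 µM

The required fractional saturation is v/Vmax = 160/268 = 0.5970.
Then [S]/(Km+[S]) = 0.5970 ⇒ [S] = 28.5 × 0.5970/(1 − 0.5970) = 42.2 µM.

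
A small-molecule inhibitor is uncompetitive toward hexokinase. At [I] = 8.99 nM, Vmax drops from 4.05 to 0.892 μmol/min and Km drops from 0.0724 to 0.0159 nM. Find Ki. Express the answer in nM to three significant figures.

2.54 nM

Uncompetitive: Vmax,app = Vmax/α (and Km,app = Km/α) with α = 1 + [I]/Ki.
α = Vmax/Vmax,app = 4.05/0.892 = 4.540.
Ki = [I]/(α − 1) = 8.99/3.540 = 2.54 nM.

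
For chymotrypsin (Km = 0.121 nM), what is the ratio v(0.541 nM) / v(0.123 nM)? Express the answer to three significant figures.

Since Vmax cancels, v₂/v₁ = [S]₂(Km+[S]₁) / [S]₁(Km+[S]₂).
= 0.541×(0.121+0.123) / (0.123×(0.121+0.541)) = 0.1320/0.08143 = 1.62.

1.62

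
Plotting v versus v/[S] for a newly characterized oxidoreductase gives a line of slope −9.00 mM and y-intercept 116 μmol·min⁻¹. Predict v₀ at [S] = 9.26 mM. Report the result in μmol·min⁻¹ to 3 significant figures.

In the Eadie–Hofstee form v = Vmax − Km·(v/[S]), the slope is −Km and the intercept is Vmax, so Km = 9.00 mM and Vmax = 116 μmol·min⁻¹.
v = 116 × 9.26/(9.00 + 9.26) = 58.8 μmol·min⁻¹.

58.8 μmol·min⁻¹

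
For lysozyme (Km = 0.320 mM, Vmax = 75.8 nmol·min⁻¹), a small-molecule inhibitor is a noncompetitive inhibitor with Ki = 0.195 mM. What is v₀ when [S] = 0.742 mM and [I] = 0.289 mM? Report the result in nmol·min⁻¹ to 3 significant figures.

With α = 1 + [I]/Ki = 1 + 0.289/0.195 = 2.482, the noncompetitive rate law is v = (Vmax/α)·[S] / (Km + [S]).
v = (75.8/2.482)×0.742 / (0.320 + 0.742) = 22.66/1.062 = 21.3 nmol·min⁻¹.

21.3 nmol·min⁻¹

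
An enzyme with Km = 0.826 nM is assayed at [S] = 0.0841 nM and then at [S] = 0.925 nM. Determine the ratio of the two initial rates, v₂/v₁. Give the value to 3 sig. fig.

The fractional saturations are [S]/(Km+[S]) = 0.0841/0.9101 = 0.09241 and 0.925/1.751 = 0.5283.
v₂/v₁ is just their ratio: 0.5283/0.09241 = 5.72.

5.72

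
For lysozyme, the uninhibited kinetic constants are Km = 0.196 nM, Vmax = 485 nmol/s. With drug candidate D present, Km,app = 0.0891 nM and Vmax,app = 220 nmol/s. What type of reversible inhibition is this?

Both Km and Vmax decrease by the same factor (~2.20-fold) — characteristic of uncompetitive inhibition.

uncompetitive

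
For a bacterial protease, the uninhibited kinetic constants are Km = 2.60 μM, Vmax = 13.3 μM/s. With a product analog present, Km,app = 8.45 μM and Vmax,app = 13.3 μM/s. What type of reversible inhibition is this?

Km increases (2.60 → 8.45 μM) while Vmax is unchanged — the hallmark of competitive inhibition.

competitive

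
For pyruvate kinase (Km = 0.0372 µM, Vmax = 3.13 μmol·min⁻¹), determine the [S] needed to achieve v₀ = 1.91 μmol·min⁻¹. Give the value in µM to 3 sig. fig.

Rearranging v = Vmax[S]/(Km+[S]) gives [S] = Km·v/(Vmax − v).
[S] = 0.0372 × 1.91 / (3.13 − 1.91) = 0.07105/1.220 = 0.0582 µM.

0.0582 µM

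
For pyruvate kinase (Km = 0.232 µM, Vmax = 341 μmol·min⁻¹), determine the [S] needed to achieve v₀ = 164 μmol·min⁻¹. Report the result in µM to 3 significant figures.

Rearranging v = Vmax[S]/(Km+[S]) gives [S] = Km·v/(Vmax − v).
[S] = 0.232 × 164 / (341 − 164) = 38.05/177.0 = 0.215 µM.

0.215 µM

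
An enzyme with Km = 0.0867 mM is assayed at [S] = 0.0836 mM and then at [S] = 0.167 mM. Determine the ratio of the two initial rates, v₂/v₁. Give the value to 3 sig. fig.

1.34

Since Vmax cancels, v₂/v₁ = [S]₂(Km+[S]₁) / [S]₁(Km+[S]₂).
= 0.167×(0.0867+0.0836) / (0.0836×(0.0867+0.167)) = 0.02844/0.02121 = 1.34.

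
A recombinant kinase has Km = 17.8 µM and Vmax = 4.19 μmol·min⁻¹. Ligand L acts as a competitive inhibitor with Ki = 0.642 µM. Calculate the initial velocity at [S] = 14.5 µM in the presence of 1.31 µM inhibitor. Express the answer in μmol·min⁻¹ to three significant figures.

α = 1 + [I]/Ki = 1 + 1.31/0.642 = 3.040.
For a competitive inhibitor, Vmax is unchanged and the apparent Km becomes α·Km: Km,app = 54.1 µM, Vmax,app = 4.19 μmol·min⁻¹.
v = Vmax,app·[S]/(Km,app + [S]) = 4.19 × 14.5/(54.1 + 14.5) = 0.885 μmol·min⁻¹.

0.885 μmol·min⁻¹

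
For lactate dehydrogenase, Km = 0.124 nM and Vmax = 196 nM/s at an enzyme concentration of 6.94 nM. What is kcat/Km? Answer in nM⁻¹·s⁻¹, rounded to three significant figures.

228 nM⁻¹·s⁻¹

kcat = Vmax/[E]total = 196/6.94 = 28.2 s⁻¹.
kcat/Km = 28.2/0.124 = 228 nM⁻¹·s⁻¹.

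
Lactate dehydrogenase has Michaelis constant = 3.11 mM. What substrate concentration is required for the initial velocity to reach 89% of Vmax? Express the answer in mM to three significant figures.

25.2 mM

v/Vmax = [S]/(Km+[S]) = 0.89, so [S] = Km·0.89/(1 − 0.89) = 3.11 × 8.091.
[S] = 25.2 mM.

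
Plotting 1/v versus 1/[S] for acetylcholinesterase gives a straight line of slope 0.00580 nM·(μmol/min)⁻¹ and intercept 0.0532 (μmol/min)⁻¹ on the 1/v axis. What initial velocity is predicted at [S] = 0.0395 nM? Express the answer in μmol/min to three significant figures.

The y-intercept is 1/Vmax, so Vmax = 1/0.0532 = 18.8 μmol/min.
The slope is Km/Vmax, so Km = 0.00580 × 18.8 = 0.109 nM.
Then v = 18.8 × 0.0395/(0.109 + 0.0395) = 5.00 μmol/min.

5.00 μmol/min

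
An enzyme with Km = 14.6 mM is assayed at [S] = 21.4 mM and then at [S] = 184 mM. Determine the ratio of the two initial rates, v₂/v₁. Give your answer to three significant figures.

1.56

Since Vmax cancels, v₂/v₁ = [S]₂(Km+[S]₁) / [S]₁(Km+[S]₂).
= 184×(14.6+21.4) / (21.4×(14.6+184)) = 6624/4250 = 1.56.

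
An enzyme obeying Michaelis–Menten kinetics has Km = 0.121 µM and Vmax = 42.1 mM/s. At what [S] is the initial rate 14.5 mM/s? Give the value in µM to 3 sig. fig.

0.0636 µM

Rearranging v = Vmax[S]/(Km+[S]) gives [S] = Km·v/(Vmax − v).
[S] = 0.121 × 14.5 / (42.1 − 14.5) = 1.754/27.60 = 0.0636 µM.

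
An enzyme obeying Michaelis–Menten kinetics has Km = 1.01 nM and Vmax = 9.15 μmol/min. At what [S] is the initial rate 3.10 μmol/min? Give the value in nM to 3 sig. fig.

0.518 nM

The required fractional saturation is v/Vmax = 3.10/9.15 = 0.3388.
Then [S]/(Km+[S]) = 0.3388 ⇒ [S] = 1.01 × 0.3388/(1 − 0.3388) = 0.518 nM.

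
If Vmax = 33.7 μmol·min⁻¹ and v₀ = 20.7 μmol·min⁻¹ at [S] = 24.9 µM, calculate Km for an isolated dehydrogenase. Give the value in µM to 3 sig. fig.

15.6 µM

v/Vmax = 20.7/33.7 = 0.6142 = [S]/(Km+[S]).
So Km + [S] = [S]/0.6142 = 40.54 µM, giving Km = 40.54 − 24.9 = 15.6 µM.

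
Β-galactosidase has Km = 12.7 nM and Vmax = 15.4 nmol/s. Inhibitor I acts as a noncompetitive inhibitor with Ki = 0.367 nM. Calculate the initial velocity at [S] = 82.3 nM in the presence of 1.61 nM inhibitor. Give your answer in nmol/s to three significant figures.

With α = 1 + [I]/Ki = 1 + 1.61/0.367 = 5.387, the noncompetitive rate law is v = (Vmax/α)·[S] / (Km + [S]).
v = (15.4/5.387)×82.3 / (12.7 + 82.3) = 235.3/95.00 = 2.48 nmol/s.

2.48 nmol/s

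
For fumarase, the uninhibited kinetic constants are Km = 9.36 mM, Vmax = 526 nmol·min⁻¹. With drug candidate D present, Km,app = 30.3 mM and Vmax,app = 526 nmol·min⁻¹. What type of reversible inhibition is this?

Km increases (9.36 → 30.3 mM) while Vmax is unchanged — the hallmark of competitive inhibition.

competitive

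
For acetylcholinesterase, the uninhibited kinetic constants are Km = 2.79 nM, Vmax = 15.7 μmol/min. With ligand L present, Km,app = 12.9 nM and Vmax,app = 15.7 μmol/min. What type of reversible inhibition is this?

competitive

Km increases (2.79 → 12.9 nM) while Vmax is unchanged — the hallmark of competitive inhibition.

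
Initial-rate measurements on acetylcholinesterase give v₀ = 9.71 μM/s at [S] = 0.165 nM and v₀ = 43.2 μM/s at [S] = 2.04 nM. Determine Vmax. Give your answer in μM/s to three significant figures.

62.0 μM/s

In reciprocal form, 1/v = (Km/Vmax)·(1/[S]) + 1/Vmax. The two points give (1/[S], 1/v) = (6.061, 0.1030) and (0.4902, 0.02315).
Slope = (0.1030 − 0.02315)/(6.061 − 0.4902) = 0.01433; intercept = 0.1030 − 0.01433×6.061 = 0.01612.
Vmax = 1/intercept = 62.0 μM/s; Km = slope × Vmax = 0.01433 × 62.0 = 0.889 nM.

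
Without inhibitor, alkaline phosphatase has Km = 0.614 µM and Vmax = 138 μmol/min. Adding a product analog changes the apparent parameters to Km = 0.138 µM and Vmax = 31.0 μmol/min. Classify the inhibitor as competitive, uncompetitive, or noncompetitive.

Both Km and Vmax decrease by the same factor (~4.45-fold) — characteristic of uncompetitive inhibition.

uncompetitive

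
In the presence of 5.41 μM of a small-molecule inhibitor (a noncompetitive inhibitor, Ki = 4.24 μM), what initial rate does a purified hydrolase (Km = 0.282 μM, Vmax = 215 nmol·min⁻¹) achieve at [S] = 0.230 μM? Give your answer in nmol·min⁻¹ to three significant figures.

With α = 1 + [I]/Ki = 1 + 5.41/4.24 = 2.276, the noncompetitive rate law is v = (Vmax/α)·[S] / (Km + [S]).
v = (215/2.276)×0.230 / (0.282 + 0.230) = 21.73/0.5120 = 42.4 nmol·min⁻¹.

42.4 nmol·min⁻¹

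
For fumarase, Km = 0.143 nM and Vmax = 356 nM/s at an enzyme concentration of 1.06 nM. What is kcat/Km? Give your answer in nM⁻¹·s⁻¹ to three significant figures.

2350 nM⁻¹·s⁻¹

kcat = Vmax/[E]total = 356/1.06 = 336 s⁻¹.
kcat/Km = 336/0.143 = 2350 nM⁻¹·s⁻¹.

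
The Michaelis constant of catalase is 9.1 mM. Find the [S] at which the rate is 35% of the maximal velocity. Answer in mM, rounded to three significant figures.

v/Vmax = [S]/(Km+[S]) = 0.35, so [S] = Km·0.35/(1 − 0.35) = 9.1 × 0.5385.
[S] = 4.90 mM.

4.90 mM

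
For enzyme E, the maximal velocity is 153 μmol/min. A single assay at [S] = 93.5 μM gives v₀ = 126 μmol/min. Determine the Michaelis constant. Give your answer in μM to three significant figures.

20.0 μM

v/Vmax = 126/153 = 0.8235 = [S]/(Km+[S]).
So Km + [S] = [S]/0.8235 = 113.5 μM, giving Km = 113.5 − 93.5 = 20.0 μM.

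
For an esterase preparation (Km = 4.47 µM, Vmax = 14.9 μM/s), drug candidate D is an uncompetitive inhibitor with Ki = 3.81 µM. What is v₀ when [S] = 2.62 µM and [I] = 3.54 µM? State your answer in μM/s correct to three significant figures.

α = 1 + [I]/Ki = 1 + 3.54/3.81 = 1.929.
For an uncompetitive inhibitor, both parameters are divided by α, giving Vmax/α and Km/α: Km,app = 2.32 µM, Vmax,app = 7.72 μM/s.
v = Vmax,app·[S]/(Km,app + [S]) = 7.72 × 2.62/(2.32 + 2.62) = 4.10 μM/s.

4.10 μM/s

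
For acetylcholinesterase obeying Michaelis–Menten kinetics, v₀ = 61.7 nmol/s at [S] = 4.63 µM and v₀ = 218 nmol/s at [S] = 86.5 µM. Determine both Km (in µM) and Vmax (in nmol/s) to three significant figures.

Km = 14.5 µM; Vmax = 254 nmol/s

In reciprocal form, 1/v = (Km/Vmax)·(1/[S]) + 1/Vmax. The two points give (1/[S], 1/v) = (0.2160, 0.01621) and (0.01156, 0.004587).
Slope = (0.01621 − 0.004587)/(0.2160 − 0.01156) = 0.05684; intercept = 0.01621 − 0.05684×0.2160 = 0.003930.
Vmax = 1/intercept = 254 nmol/s; Km = slope × Vmax = 0.05684 × 254 = 14.5 µM.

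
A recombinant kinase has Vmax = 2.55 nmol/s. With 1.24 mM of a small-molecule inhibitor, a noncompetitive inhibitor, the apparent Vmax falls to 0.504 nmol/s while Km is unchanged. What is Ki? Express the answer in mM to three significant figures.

Noncompetitive: Vmax,app = Vmax/α with α = 1 + [I]/Ki.
α = Vmax/Vmax,app = 2.55/0.504 = 5.060.
Ki = [I]/(α − 1) = 1.24/4.060 = 0.305 mM.

0.305 mM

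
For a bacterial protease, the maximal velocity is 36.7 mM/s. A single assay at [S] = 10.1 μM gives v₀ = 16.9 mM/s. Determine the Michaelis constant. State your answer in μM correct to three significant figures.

11.8 μM

From v = Vmax[S]/(Km+[S]), Km = [S](Vmax − v)/v.
Km = 10.1 × (36.7 − 16.9) / 16.9 = 200.0/16.9 = 11.8 μM.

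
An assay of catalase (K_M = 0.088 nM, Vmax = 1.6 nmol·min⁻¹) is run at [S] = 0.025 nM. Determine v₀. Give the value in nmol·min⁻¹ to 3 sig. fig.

0.354 nmol·min⁻¹

v = Vmax·[S]/(Km + [S]) = 1.6 × 0.025 / (0.088 + 0.025)
  = 0.04000 / 0.1130 = 0.354 nmol·min⁻¹.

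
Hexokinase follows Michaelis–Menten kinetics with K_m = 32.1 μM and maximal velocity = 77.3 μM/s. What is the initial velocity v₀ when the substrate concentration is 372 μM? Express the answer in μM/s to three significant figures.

71.2 μM/s

v = Vmax·[S]/(Km + [S]) = 77.3 × 372 / (32.1 + 372)
  = 28760 / 404.1 = 71.2 μM/s.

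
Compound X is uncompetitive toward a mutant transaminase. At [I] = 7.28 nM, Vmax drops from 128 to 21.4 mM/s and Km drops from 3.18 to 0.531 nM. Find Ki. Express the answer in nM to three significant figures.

Uncompetitive: Vmax,app = Vmax/α (and Km,app = Km/α) with α = 1 + [I]/Ki.
α = Vmax/Vmax,app = 128/21.4 = 5.981.
Since α = 1 + [I]/Ki, [I]/Ki = 5.981 − 1 = 4.981 and Ki = 7.28/4.981 = 1.46 nM.

1.46 nM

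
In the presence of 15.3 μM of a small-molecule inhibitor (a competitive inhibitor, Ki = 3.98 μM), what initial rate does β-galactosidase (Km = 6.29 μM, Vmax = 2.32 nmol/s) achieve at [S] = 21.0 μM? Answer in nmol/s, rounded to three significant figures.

0.947 nmol/s

α = 1 + [I]/Ki = 1 + 15.3/3.98 = 4.844.
For a competitive inhibitor, Vmax is unchanged and the apparent Km becomes α·Km: Km,app = 30.5 μM, Vmax,app = 2.32 nmol/s.
v = Vmax,app·[S]/(Km,app + [S]) = 2.32 × 21.0/(30.5 + 21.0) = 0.947 nmol/s.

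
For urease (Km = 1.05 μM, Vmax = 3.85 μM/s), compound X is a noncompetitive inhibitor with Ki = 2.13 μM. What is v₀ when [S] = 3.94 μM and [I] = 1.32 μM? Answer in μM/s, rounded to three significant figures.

1.88 μM/s

With α = 1 + [I]/Ki = 1 + 1.32/2.13 = 1.620, the noncompetitive rate law is v = (Vmax/α)·[S] / (Km + [S]).
v = (3.85/1.620)×3.94 / (1.05 + 3.94) = 9.365/4.990 = 1.88 μM/s.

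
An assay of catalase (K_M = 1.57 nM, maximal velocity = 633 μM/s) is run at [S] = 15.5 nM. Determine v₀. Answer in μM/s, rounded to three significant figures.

575 μM/s

v = Vmax·[S]/(Km + [S]) = 633 × 15.5 / (1.57 + 15.5)
  = 9812 / 17.07 = 575 μM/s.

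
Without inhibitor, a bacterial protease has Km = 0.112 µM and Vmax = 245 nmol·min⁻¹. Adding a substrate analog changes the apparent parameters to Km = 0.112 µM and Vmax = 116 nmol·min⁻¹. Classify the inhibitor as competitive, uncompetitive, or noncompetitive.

noncompetitive

Vmax decreases (245 → 116 nmol·min⁻¹) while Km is unchanged — pure noncompetitive inhibition.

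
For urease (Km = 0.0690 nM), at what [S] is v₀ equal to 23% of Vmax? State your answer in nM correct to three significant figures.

0.0206 nM

v/Vmax = [S]/(Km+[S]) = 0.23, so [S] = Km·0.23/(1 − 0.23) = 0.0690 × 0.2987.
[S] = 0.0206 nM.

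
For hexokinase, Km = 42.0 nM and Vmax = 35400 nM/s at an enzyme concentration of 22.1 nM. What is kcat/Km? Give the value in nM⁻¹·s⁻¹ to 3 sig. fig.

kcat = Vmax/[E]total = 35400/22.1 = 1600 s⁻¹.
kcat/Km = 1600/42.0 = 38.1 nM⁻¹·s⁻¹.

38.1 nM⁻¹·s⁻¹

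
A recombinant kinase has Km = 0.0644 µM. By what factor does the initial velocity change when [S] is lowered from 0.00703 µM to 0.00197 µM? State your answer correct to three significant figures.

The fractional saturations are [S]/(Km+[S]) = 0.00703/0.07143 = 0.09842 and 0.00197/0.06637 = 0.02968.
v₂/v₁ is just their ratio: 0.02968/0.09842 = 0.302.

0.302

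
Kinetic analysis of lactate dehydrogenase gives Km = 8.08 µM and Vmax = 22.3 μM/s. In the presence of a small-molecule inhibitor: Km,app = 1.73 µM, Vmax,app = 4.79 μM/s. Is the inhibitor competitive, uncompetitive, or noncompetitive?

uncompetitive

Both Km and Vmax decrease by the same factor (~4.66-fold) — characteristic of uncompetitive inhibition.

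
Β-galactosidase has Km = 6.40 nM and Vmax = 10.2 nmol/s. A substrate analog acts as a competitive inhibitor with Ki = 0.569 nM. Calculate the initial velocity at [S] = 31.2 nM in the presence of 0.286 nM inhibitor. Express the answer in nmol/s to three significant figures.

α = 1 + [I]/Ki = 1 + 0.286/0.569 = 1.503.
For a competitive inhibitor, Vmax is unchanged and the apparent Km becomes α·Km: Km,app = 9.62 nM, Vmax,app = 10.2 nmol/s.
v = Vmax,app·[S]/(Km,app + [S]) = 10.2 × 31.2/(9.62 + 31.2) = 7.80 nmol/s.

7.80 nmol/s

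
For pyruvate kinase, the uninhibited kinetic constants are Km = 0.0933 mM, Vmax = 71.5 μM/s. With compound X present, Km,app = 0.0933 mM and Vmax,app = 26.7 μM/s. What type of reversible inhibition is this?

noncompetitive

Vmax decreases (71.5 → 26.7 μM/s) while Km is unchanged — pure noncompetitive inhibition.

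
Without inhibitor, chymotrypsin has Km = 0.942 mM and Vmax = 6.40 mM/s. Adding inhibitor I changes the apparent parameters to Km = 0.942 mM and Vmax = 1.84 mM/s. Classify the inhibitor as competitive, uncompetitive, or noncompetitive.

Vmax decreases (6.40 → 1.84 mM/s) while Km is unchanged — pure noncompetitive inhibition.

noncompetitive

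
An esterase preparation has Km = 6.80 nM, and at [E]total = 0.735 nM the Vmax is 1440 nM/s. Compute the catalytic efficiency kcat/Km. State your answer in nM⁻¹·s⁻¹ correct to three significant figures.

288 nM⁻¹·s⁻¹

kcat = Vmax/[E]total = 1440/0.735 = 1960 s⁻¹.
kcat/Km = 1960/6.80 = 288 nM⁻¹·s⁻¹.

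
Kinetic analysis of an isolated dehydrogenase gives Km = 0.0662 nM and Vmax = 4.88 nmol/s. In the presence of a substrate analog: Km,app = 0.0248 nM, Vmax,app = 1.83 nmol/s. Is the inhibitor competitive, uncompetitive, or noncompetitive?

Both Km and Vmax decrease by the same factor (~2.67-fold) — characteristic of uncompetitive inhibition.

uncompetitive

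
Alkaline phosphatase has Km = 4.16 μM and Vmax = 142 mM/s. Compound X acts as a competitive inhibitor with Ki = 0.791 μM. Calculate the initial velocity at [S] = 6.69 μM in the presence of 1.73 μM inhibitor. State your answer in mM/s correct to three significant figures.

With α = 1 + [I]/Ki = 1 + 1.73/0.791 = 3.187, the competitive rate law is v = Vmax[S] / (αKm + [S]).
v = 142×6.69 / (3.187×4.16 + 6.69) = 950.0/19.95 = 47.6 mM/s.

47.6 mM/s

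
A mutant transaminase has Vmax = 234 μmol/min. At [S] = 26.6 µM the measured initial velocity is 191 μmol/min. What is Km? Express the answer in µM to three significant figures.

5.99 µM

From v = Vmax[S]/(Km+[S]), Km = [S](Vmax − v)/v.
Km = 26.6 × (234 − 191) / 191 = 1144/191 = 5.99 µM.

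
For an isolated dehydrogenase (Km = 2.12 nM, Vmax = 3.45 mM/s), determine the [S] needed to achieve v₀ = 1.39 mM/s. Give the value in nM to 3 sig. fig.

Rearranging v = Vmax[S]/(Km+[S]) gives [S] = Km·v/(Vmax − v).
[S] = 2.12 × 1.39 / (3.45 − 1.39) = 2.947/2.060 = 1.43 nM.

1.43 nM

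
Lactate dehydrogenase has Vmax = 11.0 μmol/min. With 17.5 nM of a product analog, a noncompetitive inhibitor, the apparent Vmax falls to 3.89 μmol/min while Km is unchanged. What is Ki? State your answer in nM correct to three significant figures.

Noncompetitive: Vmax,app = Vmax/α with α = 1 + [I]/Ki.
α = Vmax/Vmax,app = 11.0/3.89 = 2.828.
Ki = [I]/(α − 1) = 17.5/1.828 = 9.57 nM.

9.57 nM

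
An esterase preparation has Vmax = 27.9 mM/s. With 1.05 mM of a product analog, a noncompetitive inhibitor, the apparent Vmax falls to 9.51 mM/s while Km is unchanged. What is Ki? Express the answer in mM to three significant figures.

Noncompetitive: Vmax,app = Vmax/α with α = 1 + [I]/Ki.
α = Vmax/Vmax,app = 27.9/9.51 = 2.934.
Ki = [I]/(α − 1) = 1.05/1.934 = 0.543 mM.

0.543 mM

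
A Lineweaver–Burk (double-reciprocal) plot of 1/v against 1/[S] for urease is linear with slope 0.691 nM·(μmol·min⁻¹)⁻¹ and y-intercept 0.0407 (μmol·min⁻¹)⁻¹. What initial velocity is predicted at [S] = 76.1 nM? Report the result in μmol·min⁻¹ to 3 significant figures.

The y-intercept is 1/Vmax, so Vmax = 1/0.0407 = 24.6 μmol·min⁻¹.
The slope is Km/Vmax, so Km = 0.691 × 24.6 = 17.0 nM.
Then v = 24.6 × 76.1/(17.0 + 76.1) = 20.1 μmol·min⁻¹.

20.1 μmol·min⁻¹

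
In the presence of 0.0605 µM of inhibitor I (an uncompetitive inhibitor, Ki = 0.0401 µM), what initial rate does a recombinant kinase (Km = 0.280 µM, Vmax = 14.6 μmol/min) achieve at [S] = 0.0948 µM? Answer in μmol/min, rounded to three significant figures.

With α = 1 + [I]/Ki = 1 + 0.0605/0.0401 = 2.509, the uncompetitive rate law is v = (Vmax/α)·[S] / (Km/α + [S]).
v = (14.6/2.509)×0.0948 / (0.280/2.509 + 0.0948) = 0.5517/0.2064 = 2.67 μmol/min.

2.67 μmol/min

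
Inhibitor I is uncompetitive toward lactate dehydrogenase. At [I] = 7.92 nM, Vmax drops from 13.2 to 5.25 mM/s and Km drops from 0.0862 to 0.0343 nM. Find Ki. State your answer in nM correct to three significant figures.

5.23 nM

Uncompetitive: Vmax,app = Vmax/α (and Km,app = Km/α) with α = 1 + [I]/Ki.
α = Vmax/Vmax,app = 13.2/5.25 = 2.514.
Ki = [I]/(α − 1) = 7.92/1.514 = 5.23 nM.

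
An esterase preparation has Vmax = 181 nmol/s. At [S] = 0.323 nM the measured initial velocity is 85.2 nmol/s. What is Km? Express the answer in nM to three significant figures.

v/Vmax = 85.2/181 = 0.4707 = [S]/(Km+[S]).
So Km + [S] = [S]/0.4707 = 0.6862 nM, giving Km = 0.6862 − 0.323 = 0.363 nM.

0.363 nM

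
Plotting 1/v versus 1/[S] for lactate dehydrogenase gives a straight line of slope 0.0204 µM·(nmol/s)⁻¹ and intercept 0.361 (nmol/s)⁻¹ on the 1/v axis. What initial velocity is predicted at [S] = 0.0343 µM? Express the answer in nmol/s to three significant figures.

The y-intercept is 1/Vmax, so Vmax = 1/0.361 = 2.77 nmol/s.
The slope is Km/Vmax, so Km = 0.0204 × 2.77 = 0.0565 µM.
Then v = 2.77 × 0.0343/(0.0565 + 0.0343) = 1.05 nmol/s.

1.05 nmol/s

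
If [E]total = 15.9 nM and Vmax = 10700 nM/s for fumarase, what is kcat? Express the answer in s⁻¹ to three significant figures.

kcat = Vmax/[E]total = 10700 nM/s / 15.9 nM = 673 s⁻¹.

673 s⁻¹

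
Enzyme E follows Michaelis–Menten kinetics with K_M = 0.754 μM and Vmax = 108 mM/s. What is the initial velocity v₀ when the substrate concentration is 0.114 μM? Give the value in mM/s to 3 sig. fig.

[S]/(Km+[S]) = 0.114/0.8680 = 0.1313, the fractional saturation.
v = 0.1313 × Vmax = 0.1313 × 108 = 14.2 mM/s.

14.2 mM/s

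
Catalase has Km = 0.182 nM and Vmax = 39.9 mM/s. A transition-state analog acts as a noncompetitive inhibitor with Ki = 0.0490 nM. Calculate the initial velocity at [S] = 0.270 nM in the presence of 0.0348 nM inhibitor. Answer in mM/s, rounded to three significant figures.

With α = 1 + [I]/Ki = 1 + 0.0348/0.0490 = 1.710, the noncompetitive rate law is v = (Vmax/α)·[S] / (Km + [S]).
v = (39.9/1.710)×0.270 / (0.182 + 0.270) = 6.299/0.4520 = 13.9 mM/s.

13.9 mM/s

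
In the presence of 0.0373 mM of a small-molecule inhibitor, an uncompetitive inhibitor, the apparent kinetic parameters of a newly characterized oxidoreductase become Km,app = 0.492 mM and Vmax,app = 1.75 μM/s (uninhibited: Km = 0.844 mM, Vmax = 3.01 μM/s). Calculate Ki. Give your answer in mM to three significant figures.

Uncompetitive: Vmax,app = Vmax/α (and Km,app = Km/α) with α = 1 + [I]/Ki.
α = Vmax/Vmax,app = 3.01/1.75 = 1.720.
Ki = [I]/(α − 1) = 0.0373/0.7200 = 0.0518 mM.

0.0518 mM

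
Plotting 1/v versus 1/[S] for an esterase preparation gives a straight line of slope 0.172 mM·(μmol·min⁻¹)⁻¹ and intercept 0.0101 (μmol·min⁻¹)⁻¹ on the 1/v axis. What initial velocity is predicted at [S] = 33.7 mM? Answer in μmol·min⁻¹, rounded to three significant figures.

The y-intercept is 1/Vmax, so Vmax = 1/0.0101 = 99.0 μmol·min⁻¹.
The slope is Km/Vmax, so Km = 0.172 × 99.0 = 17.0 mM.
Then v = 99.0 × 33.7/(17.0 + 33.7) = 65.8 μmol·min⁻¹.

65.8 μmol·min⁻¹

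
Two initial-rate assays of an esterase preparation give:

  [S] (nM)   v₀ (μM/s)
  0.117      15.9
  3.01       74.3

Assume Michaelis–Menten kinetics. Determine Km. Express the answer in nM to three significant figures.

0.525 nM

From v = Vmax[S]/(Km+[S]), each point gives Vmax = v(Km+[S])/[S].
Equating: 15.9(Km+0.117)/0.117 = 74.3(Km+3.01)/3.01.
135.9·Km + 15.9 = 24.68·Km + 74.3, so (135.9 − 24.68)·Km = 74.3 − 15.9.
Km = 58.40/111.2 = 0.525 nM; then Vmax = 15.9(0.525+0.117)/0.117 = 87.3 μM/s.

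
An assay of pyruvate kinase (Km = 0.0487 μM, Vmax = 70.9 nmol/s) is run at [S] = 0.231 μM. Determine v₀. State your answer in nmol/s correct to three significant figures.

v = Vmax·[S]/(Km + [S]) = 70.9 × 0.231 / (0.0487 + 0.231)
  = 16.38 / 0.2797 = 58.6 nmol/s.

58.6 nmol/s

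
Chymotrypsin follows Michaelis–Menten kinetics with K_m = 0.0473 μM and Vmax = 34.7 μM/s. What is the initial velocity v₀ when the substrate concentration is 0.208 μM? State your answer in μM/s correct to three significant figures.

28.3 μM/s

v = Vmax·[S]/(Km + [S]) = 34.7 × 0.208 / (0.0473 + 0.208)
  = 7.218 / 0.2553 = 28.3 μM/s.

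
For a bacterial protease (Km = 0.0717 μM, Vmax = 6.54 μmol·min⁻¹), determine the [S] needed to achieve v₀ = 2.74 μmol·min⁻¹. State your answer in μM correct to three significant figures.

The required fractional saturation is v/Vmax = 2.74/6.54 = 0.4190.
Then [S]/(Km+[S]) = 0.4190 ⇒ [S] = 0.0717 × 0.4190/(1 − 0.4190) = 0.0517 μM.

0.0517 μM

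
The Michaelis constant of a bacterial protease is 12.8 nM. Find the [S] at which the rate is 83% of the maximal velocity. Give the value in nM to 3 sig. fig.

v/Vmax = [S]/(Km+[S]) = 0.83, so [S] = Km·0.83/(1 − 0.83) = 12.8 × 4.882.
[S] = 62.5 nM.

62.5 nM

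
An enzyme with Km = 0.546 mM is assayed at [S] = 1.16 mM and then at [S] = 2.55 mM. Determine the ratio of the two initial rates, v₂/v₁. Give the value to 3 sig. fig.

The fractional saturations are [S]/(Km+[S]) = 1.16/1.706 = 0.6800 and 2.55/3.096 = 0.8236.
v₂/v₁ is just their ratio: 0.8236/0.6800 = 1.21.

1.21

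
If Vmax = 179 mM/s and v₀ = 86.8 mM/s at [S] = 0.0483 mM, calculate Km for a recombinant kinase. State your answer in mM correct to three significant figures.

0.0513 mM

From v = Vmax[S]/(Km+[S]), Km = [S](Vmax − v)/v.
Km = 0.0483 × (179 − 86.8) / 86.8 = 4.453/86.8 = 0.0513 mM.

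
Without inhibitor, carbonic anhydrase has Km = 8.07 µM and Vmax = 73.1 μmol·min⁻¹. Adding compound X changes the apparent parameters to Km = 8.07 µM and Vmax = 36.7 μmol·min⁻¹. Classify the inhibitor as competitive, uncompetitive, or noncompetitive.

noncompetitive

Vmax decreases (73.1 → 36.7 μmol·min⁻¹) while Km is unchanged — pure noncompetitive inhibition.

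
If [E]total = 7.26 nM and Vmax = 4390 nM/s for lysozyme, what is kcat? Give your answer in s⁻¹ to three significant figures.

kcat = Vmax/[E]total = 4390 nM/s / 7.26 nM = 605 s⁻¹.

605 s⁻¹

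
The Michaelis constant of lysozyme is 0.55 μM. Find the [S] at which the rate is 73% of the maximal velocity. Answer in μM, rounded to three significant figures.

v/Vmax = [S]/(Km+[S]) = 0.73, so [S] = Km·0.73/(1 − 0.73) = 0.55 × 2.704.
[S] = 1.49 μM.

1.49 μM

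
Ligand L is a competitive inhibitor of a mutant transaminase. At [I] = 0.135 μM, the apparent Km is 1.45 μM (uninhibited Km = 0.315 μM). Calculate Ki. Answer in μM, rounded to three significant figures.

Competitive: Km,app = α·Km with α = 1 + [I]/Ki.
α = Km,app/Km = 1.45/0.315 = 4.603.
Since α = 1 + [I]/Ki, [I]/Ki = 4.603 − 1 = 3.603 and Ki = 0.135/3.603 = 0.0375 μM.

0.0375 μM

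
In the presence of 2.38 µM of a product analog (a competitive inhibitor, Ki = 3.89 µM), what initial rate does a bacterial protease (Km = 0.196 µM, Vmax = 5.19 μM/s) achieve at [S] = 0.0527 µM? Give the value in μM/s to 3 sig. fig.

With α = 1 + [I]/Ki = 1 + 2.38/3.89 = 1.612, the competitive rate law is v = Vmax[S] / (αKm + [S]).
v = 5.19×0.0527 / (1.612×0.196 + 0.0527) = 0.2735/0.3686 = 0.742 μM/s.

0.742 μM/s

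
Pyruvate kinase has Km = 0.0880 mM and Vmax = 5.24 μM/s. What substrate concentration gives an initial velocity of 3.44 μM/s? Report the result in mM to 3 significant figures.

The required fractional saturation is v/Vmax = 3.44/5.24 = 0.6565.
Then [S]/(Km+[S]) = 0.6565 ⇒ [S] = 0.0880 × 0.6565/(1 − 0.6565) = 0.168 mM.

0.168 mM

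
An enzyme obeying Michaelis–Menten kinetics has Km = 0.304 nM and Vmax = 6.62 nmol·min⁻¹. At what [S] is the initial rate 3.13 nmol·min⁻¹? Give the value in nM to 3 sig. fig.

The required fractional saturation is v/Vmax = 3.13/6.62 = 0.4728.
Then [S]/(Km+[S]) = 0.4728 ⇒ [S] = 0.304 × 0.4728/(1 − 0.4728) = 0.273 nM.

0.273 nM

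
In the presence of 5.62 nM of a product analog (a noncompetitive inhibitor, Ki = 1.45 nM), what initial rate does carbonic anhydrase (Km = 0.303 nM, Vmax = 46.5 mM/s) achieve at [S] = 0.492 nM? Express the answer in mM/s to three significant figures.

α = 1 + [I]/Ki = 1 + 5.62/1.45 = 4.876.
For a noncompetitive inhibitor, Vmax is reduced to Vmax/α while Km is unchanged: Km,app = 0.303 nM, Vmax,app = 9.54 mM/s.
v = Vmax,app·[S]/(Km,app + [S]) = 9.54 × 0.492/(0.303 + 0.492) = 5.90 mM/s.

5.90 mM/s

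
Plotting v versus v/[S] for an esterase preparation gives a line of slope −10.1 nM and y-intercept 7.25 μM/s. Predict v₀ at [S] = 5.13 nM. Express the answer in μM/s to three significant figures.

In the Eadie–Hofstee form v = Vmax − Km·(v/[S]), the slope is −Km and the intercept is Vmax, so Km = 10.1 nM and Vmax = 7.25 μM/s.
v = 7.25 × 5.13/(10.1 + 5.13) = 2.44 μM/s.

2.44 μM/s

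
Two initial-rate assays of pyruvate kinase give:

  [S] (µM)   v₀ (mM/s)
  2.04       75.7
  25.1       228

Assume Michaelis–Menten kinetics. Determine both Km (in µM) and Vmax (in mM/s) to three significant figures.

Km = 5.43 µM; Vmax = 277 mM/s

In reciprocal form, 1/v = (Km/Vmax)·(1/[S]) + 1/Vmax. The two points give (1/[S], 1/v) = (0.4902, 0.01321) and (0.03984, 0.004386).
Slope = (0.01321 − 0.004386)/(0.4902 − 0.03984) = 0.01959; intercept = 0.01321 − 0.01959×0.4902 = 0.003605.
Vmax = 1/intercept = 277 mM/s; Km = slope × Vmax = 0.01959 × 277 = 5.43 µM.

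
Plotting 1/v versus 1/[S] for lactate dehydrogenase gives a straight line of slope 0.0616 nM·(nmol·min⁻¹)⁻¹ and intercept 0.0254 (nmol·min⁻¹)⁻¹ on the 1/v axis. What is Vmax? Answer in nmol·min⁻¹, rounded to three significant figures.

39.4 nmol·min⁻¹

The y-intercept of a Lineweaver–Burk plot equals 1/Vmax, so Vmax = 1/0.0254 = 39.4 nmol·min⁻¹.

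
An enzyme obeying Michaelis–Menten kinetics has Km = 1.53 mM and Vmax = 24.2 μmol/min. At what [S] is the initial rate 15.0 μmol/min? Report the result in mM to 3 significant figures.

The required fractional saturation is v/Vmax = 15.0/24.2 = 0.6198.
Then [S]/(Km+[S]) = 0.6198 ⇒ [S] = 1.53 × 0.6198/(1 − 0.6198) = 2.49 mM.

2.49 mM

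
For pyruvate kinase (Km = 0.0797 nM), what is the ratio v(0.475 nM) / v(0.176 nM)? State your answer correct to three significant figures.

Since Vmax cancels, v₂/v₁ = [S]₂(Km+[S]₁) / [S]₁(Km+[S]₂).
= 0.475×(0.0797+0.176) / (0.176×(0.0797+0.475)) = 0.1215/0.09763 = 1.24.

1.24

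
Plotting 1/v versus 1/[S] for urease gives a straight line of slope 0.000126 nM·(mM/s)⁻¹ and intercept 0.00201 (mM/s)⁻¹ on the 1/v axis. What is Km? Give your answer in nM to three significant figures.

0.0627 nM

y-intercept = 1/Vmax ⇒ Vmax = 498 mM/s; slope = Km/Vmax ⇒ Km = slope × Vmax.
Km = 0.000126 × 498 = 0.0627 nM.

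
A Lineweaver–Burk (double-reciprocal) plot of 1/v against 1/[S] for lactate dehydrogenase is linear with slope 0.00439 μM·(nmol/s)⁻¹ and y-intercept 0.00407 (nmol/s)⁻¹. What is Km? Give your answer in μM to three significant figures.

1.08 μM

y-intercept = 1/Vmax ⇒ Vmax = 246 nmol/s; slope = Km/Vmax ⇒ Km = slope × Vmax.
Km = 0.00439 × 246 = 1.08 μM.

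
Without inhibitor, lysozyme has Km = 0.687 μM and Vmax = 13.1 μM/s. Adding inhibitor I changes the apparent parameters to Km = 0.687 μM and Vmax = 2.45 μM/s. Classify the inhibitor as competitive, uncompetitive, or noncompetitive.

Vmax decreases (13.1 → 2.45 μM/s) while Km is unchanged — pure noncompetitive inhibition.

noncompetitive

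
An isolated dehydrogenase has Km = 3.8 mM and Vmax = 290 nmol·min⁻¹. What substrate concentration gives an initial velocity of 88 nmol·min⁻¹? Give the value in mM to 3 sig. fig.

1.66 mM

The required fractional saturation is v/Vmax = 88/290 = 0.3034.
Then [S]/(Km+[S]) = 0.3034 ⇒ [S] = 3.8 × 0.3034/(1 − 0.3034) = 1.66 mM.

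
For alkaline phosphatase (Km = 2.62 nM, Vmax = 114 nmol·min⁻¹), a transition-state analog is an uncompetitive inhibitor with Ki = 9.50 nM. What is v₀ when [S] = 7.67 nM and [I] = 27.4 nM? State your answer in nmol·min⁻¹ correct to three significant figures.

α = 1 + [I]/Ki = 1 + 27.4/9.50 = 3.884.
For an uncompetitive inhibitor, both parameters are divided by α, giving Vmax/α and Km/α: Km,app = 0.675 nM, Vmax,app = 29.3 nmol·min⁻¹.
v = Vmax,app·[S]/(Km,app + [S]) = 29.3 × 7.67/(0.675 + 7.67) = 27.0 nmol·min⁻¹.

27.0 nmol·min⁻¹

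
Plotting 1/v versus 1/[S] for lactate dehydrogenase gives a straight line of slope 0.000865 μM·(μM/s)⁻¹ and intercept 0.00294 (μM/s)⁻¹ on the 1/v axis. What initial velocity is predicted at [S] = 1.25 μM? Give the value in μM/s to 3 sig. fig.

275 μM/s

The y-intercept is 1/Vmax, so Vmax = 1/0.00294 = 340 μM/s.
The slope is Km/Vmax, so Km = 0.000865 × 340 = 0.294 μM.
Then v = 340 × 1.25/(0.294 + 1.25) = 275 μM/s.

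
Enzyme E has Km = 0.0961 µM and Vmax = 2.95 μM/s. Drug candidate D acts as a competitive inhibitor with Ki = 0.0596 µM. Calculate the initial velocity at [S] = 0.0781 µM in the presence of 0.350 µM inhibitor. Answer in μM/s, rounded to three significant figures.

With α = 1 + [I]/Ki = 1 + 0.350/0.0596 = 6.872, the competitive rate law is v = Vmax[S] / (αKm + [S]).
v = 2.95×0.0781 / (6.872×0.0961 + 0.0781) = 0.2304/0.7385 = 0.312 μM/s.

0.312 μM/s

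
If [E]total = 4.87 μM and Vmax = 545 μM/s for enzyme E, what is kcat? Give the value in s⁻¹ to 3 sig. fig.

112 s⁻¹

kcat = Vmax/[E]total = 545 μM/s / 4.87 μM = 112 s⁻¹.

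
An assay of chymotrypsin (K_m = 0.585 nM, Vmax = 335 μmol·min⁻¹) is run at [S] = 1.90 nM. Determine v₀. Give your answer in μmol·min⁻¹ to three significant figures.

[S]/(Km+[S]) = 1.90/2.485 = 0.7646, the fractional saturation.
v = 0.7646 × Vmax = 0.7646 × 335 = 256 μmol·min⁻¹.

256 μmol·min⁻¹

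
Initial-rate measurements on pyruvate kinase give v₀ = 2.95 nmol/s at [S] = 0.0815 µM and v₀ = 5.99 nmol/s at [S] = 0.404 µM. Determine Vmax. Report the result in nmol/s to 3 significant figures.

From v = Vmax[S]/(Km+[S]), each point gives Vmax = v(Km+[S])/[S].
Equating: 2.95(Km+0.0815)/0.0815 = 5.99(Km+0.404)/0.404.
36.20·Km + 2.95 = 14.83·Km + 5.99, so (36.20 − 14.83)·Km = 5.99 − 2.95.
Km = 3.040/21.37 = 0.142 µM; then Vmax = 2.95(0.142+0.0815)/0.0815 = 8.10 nmol/s.

8.10 nmol/s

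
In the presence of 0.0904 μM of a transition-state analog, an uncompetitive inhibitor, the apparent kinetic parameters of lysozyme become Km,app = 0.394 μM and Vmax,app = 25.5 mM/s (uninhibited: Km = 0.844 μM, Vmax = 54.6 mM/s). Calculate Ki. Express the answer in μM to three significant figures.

0.0792 μM

Uncompetitive: Vmax,app = Vmax/α (and Km,app = Km/α) with α = 1 + [I]/Ki.
α = Vmax/Vmax,app = 54.6/25.5 = 2.141.
Ki = [I]/(α − 1) = 0.0904/1.141 = 0.0792 μM.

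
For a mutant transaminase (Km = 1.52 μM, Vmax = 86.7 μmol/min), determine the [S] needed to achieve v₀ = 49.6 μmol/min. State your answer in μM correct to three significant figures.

Rearranging v = Vmax[S]/(Km+[S]) gives [S] = Km·v/(Vmax − v).
[S] = 1.52 × 49.6 / (86.7 − 49.6) = 75.39/37.10 = 2.03 μM.

2.03 μM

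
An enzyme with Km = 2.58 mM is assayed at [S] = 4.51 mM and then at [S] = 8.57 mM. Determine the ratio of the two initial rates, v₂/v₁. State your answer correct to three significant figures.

1.21

Since Vmax cancels, v₂/v₁ = [S]₂(Km+[S]₁) / [S]₁(Km+[S]₂).
= 8.57×(2.58+4.51) / (4.51×(2.58+8.57)) = 60.76/50.29 = 1.21.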